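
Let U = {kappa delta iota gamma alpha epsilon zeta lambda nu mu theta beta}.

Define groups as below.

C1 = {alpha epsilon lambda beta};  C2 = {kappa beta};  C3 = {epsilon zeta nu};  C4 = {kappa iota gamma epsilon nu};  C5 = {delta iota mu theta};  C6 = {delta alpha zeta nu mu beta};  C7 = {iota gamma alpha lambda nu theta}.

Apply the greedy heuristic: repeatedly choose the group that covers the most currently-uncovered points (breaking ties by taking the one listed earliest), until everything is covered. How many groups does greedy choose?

Greedy: pick C6 (covers 6 new) → pick C4 (covers 4 new) → pick C7 (covers 2 new). Total picks: 3.

3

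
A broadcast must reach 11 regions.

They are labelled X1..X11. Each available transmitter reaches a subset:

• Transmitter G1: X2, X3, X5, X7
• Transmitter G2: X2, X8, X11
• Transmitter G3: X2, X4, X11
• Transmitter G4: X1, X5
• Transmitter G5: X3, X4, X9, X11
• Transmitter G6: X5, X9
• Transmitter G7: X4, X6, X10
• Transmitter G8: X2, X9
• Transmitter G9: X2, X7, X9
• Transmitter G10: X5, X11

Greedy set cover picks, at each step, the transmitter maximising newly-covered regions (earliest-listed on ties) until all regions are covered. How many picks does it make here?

5

Greedy: pick G1 (covers 4 new) → pick G5 (covers 3 new) → pick G7 (covers 2 new) → pick G2 (covers 1 new) → pick G4 (covers 1 new). Total picks: 5.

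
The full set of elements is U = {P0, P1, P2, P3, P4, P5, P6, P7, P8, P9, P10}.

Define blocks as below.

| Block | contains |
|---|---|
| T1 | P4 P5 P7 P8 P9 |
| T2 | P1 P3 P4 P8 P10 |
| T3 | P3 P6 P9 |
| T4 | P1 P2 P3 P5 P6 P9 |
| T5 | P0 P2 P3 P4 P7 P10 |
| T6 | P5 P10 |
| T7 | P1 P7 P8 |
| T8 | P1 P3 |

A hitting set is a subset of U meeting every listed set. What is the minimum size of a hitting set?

3

H = {P3, P7, P10} meets every block (each contains at least one member of H), and |H| = 3.
The blocks T3, T6, T7 are pairwise disjoint, so any hitting set needs a separate element for each — at least 3. Hence 3 is optimal.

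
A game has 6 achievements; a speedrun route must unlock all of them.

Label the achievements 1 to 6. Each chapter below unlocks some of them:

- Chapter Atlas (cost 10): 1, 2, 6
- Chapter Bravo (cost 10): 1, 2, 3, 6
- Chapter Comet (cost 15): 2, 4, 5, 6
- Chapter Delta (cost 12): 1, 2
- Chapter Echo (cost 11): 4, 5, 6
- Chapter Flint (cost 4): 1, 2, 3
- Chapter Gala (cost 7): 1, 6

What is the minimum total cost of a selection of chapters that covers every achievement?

15

Echo, Flint together cover every achievement (Echo ∪ Flint = {1, 2, 3, 4, 5, 6}); total cost 11 + 4 = 15.
No covering selection has total cost below 15.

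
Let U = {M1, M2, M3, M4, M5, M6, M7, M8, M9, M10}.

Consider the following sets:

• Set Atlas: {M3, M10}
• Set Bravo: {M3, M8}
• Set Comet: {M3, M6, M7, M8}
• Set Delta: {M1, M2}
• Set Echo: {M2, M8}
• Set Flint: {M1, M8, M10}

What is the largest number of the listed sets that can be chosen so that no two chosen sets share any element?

Comet, Delta are pairwise disjoint (Comet={M3,M6,M7,M8}; Delta={M1,M2}).
Every remaining set overlaps one of these, and no 3 of the listed sets are pairwise disjoint, so 2 is the maximum.

2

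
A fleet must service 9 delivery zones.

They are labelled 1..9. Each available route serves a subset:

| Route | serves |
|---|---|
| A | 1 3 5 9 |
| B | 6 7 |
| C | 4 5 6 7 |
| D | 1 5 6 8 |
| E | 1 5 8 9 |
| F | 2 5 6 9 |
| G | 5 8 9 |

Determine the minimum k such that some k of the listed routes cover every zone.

A and C and E and F together: A ∪ C ∪ E ∪ F = {1, 2, 3, 4, 5, 6, 7, 8, 9} — every zone is covered.
Only F contains 2, so F is forced; the remaining 5 zones need at least 3 more routes (each remaining route adds at most 2) — so at least 4 routes are needed, and 4 is optimal.

4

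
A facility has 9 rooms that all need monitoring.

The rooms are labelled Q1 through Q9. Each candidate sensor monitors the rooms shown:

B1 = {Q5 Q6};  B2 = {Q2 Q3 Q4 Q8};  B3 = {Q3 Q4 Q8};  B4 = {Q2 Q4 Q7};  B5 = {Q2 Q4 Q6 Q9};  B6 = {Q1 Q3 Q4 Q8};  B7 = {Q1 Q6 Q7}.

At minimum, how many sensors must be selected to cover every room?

Take {B1, B4, B5, B6}. Their union is {Q1, Q2, Q3, Q4, Q5, Q6, Q7, Q8, Q9}, which is all 9 rooms.
No 3 of the 7 sensors cover everything (all 35 combinations miss at least one room), so 4 is optimal.

4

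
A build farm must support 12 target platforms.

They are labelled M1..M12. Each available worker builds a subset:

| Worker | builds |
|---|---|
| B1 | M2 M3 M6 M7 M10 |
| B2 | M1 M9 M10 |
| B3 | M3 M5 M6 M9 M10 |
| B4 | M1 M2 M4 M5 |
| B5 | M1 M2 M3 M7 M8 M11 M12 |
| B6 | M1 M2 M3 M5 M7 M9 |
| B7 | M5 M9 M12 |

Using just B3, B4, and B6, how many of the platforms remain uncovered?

Union of B3, B4, B6 = {M1, M2, M3, M4, M5, M6, M7, M9, M10}.
Not covered: M8, M11, M12 — 3 platforms.

3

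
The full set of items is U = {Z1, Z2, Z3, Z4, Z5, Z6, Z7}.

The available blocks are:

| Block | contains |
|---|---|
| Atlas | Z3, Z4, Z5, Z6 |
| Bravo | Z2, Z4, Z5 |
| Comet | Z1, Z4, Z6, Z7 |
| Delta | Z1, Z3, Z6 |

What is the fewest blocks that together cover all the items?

Take {Bravo, Comet, Delta}. Their union is {Z1, Z2, Z3, Z4, Z5, Z6, Z7}, which is all 7 items.
Only Bravo contains Z2, so Bravo is forced; the remaining 4 items need at least 2 more blocks (each remaining block adds at most 3) — so at least 3 blocks are needed, and 3 is optimal.

3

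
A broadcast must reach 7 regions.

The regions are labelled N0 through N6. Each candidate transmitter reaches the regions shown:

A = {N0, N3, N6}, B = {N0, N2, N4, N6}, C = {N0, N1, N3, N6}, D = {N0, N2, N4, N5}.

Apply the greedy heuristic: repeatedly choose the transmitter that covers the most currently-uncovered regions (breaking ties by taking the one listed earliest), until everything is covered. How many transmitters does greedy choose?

3

Greedy: pick B (covers 4 new) → pick C (covers 2 new) → pick D (covers 1 new). Total picks: 3.
(The true minimum cover uses only 2 transmitters, so greedy is not optimal here.)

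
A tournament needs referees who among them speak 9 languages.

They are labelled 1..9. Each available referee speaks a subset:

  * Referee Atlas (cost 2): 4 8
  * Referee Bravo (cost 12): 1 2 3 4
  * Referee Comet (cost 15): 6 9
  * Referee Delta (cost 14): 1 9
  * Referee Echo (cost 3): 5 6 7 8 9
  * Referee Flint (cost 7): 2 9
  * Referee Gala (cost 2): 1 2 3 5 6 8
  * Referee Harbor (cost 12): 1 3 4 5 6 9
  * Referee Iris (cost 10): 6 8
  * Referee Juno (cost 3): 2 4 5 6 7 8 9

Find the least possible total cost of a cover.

5

Gala, Juno together cover every language (Gala ∪ Juno = {1, 2, 3, 4, 5, 6, 7, 8, 9}); total cost 2 + 3 = 5.
No covering selection has total cost below 5.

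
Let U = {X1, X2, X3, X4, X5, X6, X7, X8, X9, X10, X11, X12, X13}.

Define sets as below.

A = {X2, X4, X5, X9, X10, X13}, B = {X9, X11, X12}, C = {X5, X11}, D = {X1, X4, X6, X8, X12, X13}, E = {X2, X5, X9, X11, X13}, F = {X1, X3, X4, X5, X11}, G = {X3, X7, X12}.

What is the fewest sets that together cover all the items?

4

Take {A, D, F, G}. Their union is {X1, X2, X3, X4, X5, X6, X7, X8, X9, X10, X11, X12, X13}, which is all 13 items.
No 3 of the 7 sets cover everything (all 35 combinations miss at least one item), so 4 is optimal.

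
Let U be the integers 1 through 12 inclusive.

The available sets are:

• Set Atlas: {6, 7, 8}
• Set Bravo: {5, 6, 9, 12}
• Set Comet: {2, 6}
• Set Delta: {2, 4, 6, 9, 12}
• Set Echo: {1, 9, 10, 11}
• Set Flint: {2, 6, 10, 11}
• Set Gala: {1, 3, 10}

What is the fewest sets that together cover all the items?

Take {Atlas, Bravo, Delta, Echo, Gala}. Their union is {1, 2, 3, 4, 5, 6, 7, 8, 9, 10, 11, 12}, which is all 12 items.
No 4 of the 7 sets cover everything (all 35 combinations miss at least one item), so 5 is optimal.

5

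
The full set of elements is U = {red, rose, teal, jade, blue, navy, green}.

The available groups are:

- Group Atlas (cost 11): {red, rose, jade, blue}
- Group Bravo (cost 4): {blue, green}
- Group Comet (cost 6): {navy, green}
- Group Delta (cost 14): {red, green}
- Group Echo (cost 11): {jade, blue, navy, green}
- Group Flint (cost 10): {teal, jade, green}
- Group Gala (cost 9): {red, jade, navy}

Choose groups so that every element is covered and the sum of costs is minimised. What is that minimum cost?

27

Atlas, Comet, Flint together cover every element (Atlas ∪ Comet ∪ Flint = {red, rose, teal, jade, blue, navy, green}); total cost 11 + 6 + 10 = 27.
The greedy pick Bravo, Gala, Flint, Atlas costs 34; no covering selection beats 27.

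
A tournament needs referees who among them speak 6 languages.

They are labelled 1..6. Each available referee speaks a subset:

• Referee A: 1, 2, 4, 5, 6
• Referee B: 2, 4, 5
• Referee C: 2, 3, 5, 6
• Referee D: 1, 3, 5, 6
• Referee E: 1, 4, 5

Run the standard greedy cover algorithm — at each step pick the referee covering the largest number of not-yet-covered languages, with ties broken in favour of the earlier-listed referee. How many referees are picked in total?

Greedy: pick A (covers 5 new) → pick C (covers 1 new). Total picks: 2.

2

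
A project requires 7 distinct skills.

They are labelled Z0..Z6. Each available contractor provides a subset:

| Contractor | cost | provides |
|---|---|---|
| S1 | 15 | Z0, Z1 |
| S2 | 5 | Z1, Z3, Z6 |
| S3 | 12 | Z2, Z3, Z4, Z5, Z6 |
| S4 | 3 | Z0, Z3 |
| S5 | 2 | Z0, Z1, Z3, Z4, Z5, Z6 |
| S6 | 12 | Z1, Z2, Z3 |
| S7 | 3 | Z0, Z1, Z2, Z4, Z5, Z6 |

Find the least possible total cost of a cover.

5

S5, S7 together cover every skill (S5 ∪ S7 = {Z0, Z1, Z2, Z3, Z4, Z5, Z6}); total cost 2 + 3 = 5.
No covering selection has total cost below 5.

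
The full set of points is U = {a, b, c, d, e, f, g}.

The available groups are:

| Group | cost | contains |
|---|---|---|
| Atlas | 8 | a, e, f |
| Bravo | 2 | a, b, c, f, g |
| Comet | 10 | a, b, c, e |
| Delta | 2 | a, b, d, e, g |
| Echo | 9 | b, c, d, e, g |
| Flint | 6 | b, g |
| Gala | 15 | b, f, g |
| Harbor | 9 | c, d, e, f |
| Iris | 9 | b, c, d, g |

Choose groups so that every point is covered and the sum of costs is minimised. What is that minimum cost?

Bravo, Delta together cover every point (Bravo ∪ Delta = {a, b, c, d, e, f, g}); total cost 2 + 2 = 4.
No covering selection has total cost below 4.

4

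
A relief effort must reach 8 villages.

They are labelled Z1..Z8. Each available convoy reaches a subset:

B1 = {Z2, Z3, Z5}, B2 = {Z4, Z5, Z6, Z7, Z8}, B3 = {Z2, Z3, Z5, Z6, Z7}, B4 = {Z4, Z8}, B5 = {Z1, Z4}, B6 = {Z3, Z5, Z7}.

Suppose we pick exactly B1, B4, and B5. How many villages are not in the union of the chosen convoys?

Union of B1, B4, B5 = {Z1, Z2, Z3, Z4, Z5, Z8}.
Not covered: Z6, Z7 — 2 villages.

2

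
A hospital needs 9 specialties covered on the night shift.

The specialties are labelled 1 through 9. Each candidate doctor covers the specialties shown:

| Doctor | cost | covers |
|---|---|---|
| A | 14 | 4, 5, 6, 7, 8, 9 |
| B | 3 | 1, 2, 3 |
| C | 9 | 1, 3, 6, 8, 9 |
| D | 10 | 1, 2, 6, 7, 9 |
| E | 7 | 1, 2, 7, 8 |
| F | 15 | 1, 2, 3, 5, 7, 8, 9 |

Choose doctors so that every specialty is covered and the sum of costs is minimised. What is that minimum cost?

17

A, B together cover every specialty (A ∪ B = {1, 2, 3, 4, 5, 6, 7, 8, 9}); total cost 14 + 3 = 17.
No covering selection has total cost below 17.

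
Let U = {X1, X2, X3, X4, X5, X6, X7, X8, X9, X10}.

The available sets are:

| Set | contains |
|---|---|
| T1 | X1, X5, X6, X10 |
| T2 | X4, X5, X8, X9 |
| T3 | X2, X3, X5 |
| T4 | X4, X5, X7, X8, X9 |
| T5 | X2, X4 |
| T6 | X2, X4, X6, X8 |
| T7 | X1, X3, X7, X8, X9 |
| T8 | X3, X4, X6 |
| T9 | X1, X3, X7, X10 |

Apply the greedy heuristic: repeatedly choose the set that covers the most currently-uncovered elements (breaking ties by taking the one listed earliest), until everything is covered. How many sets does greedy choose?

3

Greedy: pick T4 (covers 5 new) → pick T1 (covers 3 new) → pick T3 (covers 2 new). Total picks: 3.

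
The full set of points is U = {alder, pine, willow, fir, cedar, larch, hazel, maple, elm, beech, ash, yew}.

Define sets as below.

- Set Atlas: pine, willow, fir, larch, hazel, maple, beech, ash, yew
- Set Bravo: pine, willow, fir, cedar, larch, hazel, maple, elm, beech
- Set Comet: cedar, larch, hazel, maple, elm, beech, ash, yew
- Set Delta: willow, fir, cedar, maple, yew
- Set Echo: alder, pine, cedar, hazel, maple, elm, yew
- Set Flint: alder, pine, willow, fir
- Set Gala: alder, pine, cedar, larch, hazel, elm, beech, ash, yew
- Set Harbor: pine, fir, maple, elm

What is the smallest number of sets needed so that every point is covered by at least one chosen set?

Atlas and Gala together: Atlas ∪ Gala = {alder, pine, willow, fir, cedar, larch, hazel, maple, elm, beech, ash, yew} — every point is covered.
No single set has all 12 points (the largest, Atlas, has 9), so 2 is optimal.

2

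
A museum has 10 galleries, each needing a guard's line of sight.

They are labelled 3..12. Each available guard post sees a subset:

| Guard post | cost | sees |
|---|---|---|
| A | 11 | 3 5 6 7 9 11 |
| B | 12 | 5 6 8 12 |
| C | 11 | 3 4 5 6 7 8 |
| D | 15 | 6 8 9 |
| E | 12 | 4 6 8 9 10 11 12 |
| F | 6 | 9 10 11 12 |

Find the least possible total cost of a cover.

17

C, F together cover every gallery (C ∪ F = {3, 4, 5, 6, 7, 8, 9, 10, 11, 12}); total cost 11 + 6 = 17.
No covering selection has total cost below 17.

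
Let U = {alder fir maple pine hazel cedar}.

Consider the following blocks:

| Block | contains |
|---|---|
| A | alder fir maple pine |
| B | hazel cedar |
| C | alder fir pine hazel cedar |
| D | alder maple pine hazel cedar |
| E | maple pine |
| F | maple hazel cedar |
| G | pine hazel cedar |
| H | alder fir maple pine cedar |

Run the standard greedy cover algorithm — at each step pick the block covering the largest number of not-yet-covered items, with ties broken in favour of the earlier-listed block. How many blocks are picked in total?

Greedy: pick C (covers 5 new) → pick A (covers 1 new). Total picks: 2.

2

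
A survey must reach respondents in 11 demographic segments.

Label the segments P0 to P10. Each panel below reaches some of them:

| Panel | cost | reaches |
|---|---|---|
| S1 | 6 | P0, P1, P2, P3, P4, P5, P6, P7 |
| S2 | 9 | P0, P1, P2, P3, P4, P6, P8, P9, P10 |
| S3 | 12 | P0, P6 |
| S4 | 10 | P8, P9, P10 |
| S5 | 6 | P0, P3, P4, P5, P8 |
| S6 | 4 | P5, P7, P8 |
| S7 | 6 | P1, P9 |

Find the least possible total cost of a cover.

S2, S6 together cover every segment (S2 ∪ S6 = {P0, P1, P2, P3, P4, P5, P6, P7, P8, P9, P10}); total cost 9 + 4 = 13.
The greedy pick S1, S2 costs 15; no covering selection beats 13.

13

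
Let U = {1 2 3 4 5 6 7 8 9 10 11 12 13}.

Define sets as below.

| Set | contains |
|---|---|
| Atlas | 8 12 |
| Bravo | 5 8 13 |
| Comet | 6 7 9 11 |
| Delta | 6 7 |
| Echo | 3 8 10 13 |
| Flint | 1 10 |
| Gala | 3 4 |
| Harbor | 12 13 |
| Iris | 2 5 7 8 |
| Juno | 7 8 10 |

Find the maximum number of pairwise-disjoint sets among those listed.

4

Bravo, Delta, Flint, Gala are pairwise disjoint (Bravo={5,8,13}; Delta={6,7}; Flint={1,10}; Gala={3,4}).
Every remaining set overlaps one of these, and no 5 of the listed sets are pairwise disjoint, so 4 is the maximum.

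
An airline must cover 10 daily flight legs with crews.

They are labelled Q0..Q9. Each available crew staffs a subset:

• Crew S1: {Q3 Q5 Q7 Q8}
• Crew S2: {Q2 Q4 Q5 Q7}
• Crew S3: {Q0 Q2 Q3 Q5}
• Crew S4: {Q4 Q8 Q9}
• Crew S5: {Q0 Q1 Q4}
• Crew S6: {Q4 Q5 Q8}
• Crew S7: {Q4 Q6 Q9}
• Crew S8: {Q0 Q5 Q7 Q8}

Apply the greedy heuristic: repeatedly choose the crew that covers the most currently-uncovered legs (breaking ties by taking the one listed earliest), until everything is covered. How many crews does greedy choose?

Greedy: pick S1 (covers 4 new) → pick S5 (covers 3 new) → pick S7 (covers 2 new) → pick S2 (covers 1 new). Total picks: 4.

4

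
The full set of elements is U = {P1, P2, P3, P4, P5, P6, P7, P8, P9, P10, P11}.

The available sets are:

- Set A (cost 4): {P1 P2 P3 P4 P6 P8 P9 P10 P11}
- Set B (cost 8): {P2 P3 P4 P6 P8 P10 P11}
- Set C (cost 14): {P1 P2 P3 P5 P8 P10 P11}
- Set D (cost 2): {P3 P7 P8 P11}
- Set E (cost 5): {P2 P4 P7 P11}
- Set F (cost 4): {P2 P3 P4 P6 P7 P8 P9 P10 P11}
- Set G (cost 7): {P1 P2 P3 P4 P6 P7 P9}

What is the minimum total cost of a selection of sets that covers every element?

18

C, F together cover every element (C ∪ F = {P1, P2, P3, P4, P5, P6, P7, P8, P9, P10, P11}); total cost 14 + 4 = 18.
The greedy pick A, D, C costs 20; no covering selection beats 18.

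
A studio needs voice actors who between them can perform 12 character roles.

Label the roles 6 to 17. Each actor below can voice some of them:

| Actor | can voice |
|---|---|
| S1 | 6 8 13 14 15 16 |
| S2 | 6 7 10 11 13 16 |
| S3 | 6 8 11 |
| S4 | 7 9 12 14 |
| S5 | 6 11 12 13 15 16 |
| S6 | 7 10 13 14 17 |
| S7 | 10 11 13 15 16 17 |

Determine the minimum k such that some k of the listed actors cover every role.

3

S3 and S4 and S7 together: S3 ∪ S4 ∪ S7 = {6, 7, 8, 9, 10, 11, 12, 13, 14, 15, 16, 17} — every role is covered.
Only S4 contains 9, so S4 is forced; the remaining 8 roles need at least 2 more actors (each remaining actor adds at most 6) — so at least 3 actors are needed, and 3 is optimal.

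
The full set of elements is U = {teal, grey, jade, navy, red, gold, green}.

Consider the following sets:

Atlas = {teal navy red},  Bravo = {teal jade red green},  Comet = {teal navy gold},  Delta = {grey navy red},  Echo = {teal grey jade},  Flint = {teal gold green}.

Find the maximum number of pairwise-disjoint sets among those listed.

Delta, Flint are pairwise disjoint (Delta={grey,navy,red}; Flint={teal,gold,green}).
Every remaining set overlaps one of these, and no 3 of the listed sets are pairwise disjoint, so 2 is the maximum.

2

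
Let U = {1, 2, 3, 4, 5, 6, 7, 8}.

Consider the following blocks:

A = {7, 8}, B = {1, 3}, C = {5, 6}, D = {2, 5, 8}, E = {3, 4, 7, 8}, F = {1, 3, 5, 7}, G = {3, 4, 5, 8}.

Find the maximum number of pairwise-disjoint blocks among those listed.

A, B, C are pairwise disjoint (A={7,8}; B={1,3}; C={5,6}).
Every remaining block overlaps one of these, and no 4 of the listed blocks are pairwise disjoint, so 3 is the maximum.

3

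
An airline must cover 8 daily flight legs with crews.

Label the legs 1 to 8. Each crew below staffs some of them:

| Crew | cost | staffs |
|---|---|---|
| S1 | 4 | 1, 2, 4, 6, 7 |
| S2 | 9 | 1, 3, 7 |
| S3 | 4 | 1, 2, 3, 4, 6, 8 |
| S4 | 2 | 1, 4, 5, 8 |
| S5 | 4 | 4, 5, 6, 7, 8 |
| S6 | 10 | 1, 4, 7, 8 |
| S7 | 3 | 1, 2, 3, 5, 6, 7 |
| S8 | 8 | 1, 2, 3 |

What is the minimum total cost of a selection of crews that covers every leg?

S4, S7 together cover every leg (S4 ∪ S7 = {1, 2, 3, 4, 5, 6, 7, 8}); total cost 2 + 3 = 5.
No covering selection has total cost below 5.

5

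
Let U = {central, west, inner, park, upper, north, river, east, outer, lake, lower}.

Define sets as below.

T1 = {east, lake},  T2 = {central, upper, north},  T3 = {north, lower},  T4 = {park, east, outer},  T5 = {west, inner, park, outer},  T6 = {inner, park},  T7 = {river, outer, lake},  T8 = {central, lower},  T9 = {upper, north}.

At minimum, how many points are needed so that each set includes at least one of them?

4

H = {central, park, north, lake} meets every set (each contains at least one member of H), and |H| = 4.
The sets T1, T5, T8, T9 are pairwise disjoint, so any hitting set needs a separate point for each — at least 4. Hence 4 is optimal.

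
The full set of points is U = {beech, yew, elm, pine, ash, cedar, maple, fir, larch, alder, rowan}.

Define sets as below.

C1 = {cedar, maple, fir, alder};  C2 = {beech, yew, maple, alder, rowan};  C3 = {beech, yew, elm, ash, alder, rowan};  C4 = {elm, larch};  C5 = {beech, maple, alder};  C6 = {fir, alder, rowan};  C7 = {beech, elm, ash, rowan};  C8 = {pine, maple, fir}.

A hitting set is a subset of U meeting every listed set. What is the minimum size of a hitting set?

H = {beech, fir, larch} meets every set (each contains at least one member of H), and |H| = 3.
No choice of 2 points meets every set, so 3 is the minimum.

3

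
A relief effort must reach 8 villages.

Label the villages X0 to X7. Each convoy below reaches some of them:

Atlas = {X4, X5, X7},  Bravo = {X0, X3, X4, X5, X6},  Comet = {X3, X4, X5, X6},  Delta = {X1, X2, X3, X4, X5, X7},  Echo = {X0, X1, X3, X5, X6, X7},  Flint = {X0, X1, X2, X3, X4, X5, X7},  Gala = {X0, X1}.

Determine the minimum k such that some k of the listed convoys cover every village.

Take {Bravo, Flint}. Their union is {X0, X1, X2, X3, X4, X5, X6, X7}, which is all 8 villages.
No single convoy has all 8 villages (the largest, Flint, has 7), so 2 is optimal.

2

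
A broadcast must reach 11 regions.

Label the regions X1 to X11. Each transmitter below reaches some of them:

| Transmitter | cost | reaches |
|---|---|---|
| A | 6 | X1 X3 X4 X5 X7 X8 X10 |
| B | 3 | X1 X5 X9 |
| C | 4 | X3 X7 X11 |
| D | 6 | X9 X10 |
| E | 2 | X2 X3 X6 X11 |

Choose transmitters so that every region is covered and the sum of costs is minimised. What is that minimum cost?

11

A, B, E together cover every region (A ∪ B ∪ E = {X1, X2, X3, X4, X5, X6, X7, X8, X9, X10, X11}); total cost 6 + 3 + 2 = 11.
No covering selection has total cost below 11.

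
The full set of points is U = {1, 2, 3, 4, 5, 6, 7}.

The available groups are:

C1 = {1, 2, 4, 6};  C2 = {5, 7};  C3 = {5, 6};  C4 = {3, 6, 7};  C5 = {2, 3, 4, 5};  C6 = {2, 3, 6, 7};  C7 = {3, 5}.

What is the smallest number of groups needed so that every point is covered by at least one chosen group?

Take {C1, C2, C5}. Their union is {1, 2, 3, 4, 5, 6, 7}, which is all 7 points.
Only C1 contains 1, so C1 is forced; the remaining 3 points need at least 2 more groups (each remaining group adds at most 2) — so at least 3 groups are needed, and 3 is optimal.

3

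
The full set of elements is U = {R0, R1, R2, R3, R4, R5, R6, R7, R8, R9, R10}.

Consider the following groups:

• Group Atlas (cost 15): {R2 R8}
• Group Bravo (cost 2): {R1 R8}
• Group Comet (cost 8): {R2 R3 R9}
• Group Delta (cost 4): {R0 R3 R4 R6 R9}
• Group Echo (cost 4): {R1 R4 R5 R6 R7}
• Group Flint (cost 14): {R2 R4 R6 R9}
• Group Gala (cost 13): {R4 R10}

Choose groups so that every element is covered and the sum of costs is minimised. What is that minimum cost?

31

Bravo, Comet, Delta, Echo, Gala together cover every element (Bravo ∪ Comet ∪ Delta ∪ Echo ∪ Gala = {R0, R1, R2, R3, R4, R5, R6, R7, R8, R9, R10}); total cost 2 + 8 + 4 + 4 + 13 = 31.
No covering selection has total cost below 31.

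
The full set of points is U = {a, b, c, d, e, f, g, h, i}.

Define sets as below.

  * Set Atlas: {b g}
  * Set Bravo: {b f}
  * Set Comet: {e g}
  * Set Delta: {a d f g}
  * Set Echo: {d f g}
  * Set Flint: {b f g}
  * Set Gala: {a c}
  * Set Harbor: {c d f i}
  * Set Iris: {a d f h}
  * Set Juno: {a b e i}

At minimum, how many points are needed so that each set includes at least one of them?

3

The 3 points {a, f, g} hit every set.
The sets Bravo, Comet, Gala are pairwise disjoint, so any hitting set needs a separate point for each — at least 3. Hence 3 is optimal.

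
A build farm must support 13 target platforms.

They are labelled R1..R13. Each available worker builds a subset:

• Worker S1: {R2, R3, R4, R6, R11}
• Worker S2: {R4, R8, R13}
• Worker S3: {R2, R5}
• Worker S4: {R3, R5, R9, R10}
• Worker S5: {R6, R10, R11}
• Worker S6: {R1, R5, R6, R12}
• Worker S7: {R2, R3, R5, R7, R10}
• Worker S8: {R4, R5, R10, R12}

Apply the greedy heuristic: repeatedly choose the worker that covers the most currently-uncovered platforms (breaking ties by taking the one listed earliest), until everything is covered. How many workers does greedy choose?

5

Greedy: pick S1 (covers 5 new) → pick S4 (covers 3 new) → pick S2 (covers 2 new) → pick S6 (covers 2 new) → pick S7 (covers 1 new). Total picks: 5.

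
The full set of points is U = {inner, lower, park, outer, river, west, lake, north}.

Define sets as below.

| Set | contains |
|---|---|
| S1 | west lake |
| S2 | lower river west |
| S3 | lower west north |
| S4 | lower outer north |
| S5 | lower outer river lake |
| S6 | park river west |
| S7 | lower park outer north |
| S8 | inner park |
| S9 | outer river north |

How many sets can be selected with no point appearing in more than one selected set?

S1, S4, S8 are pairwise disjoint (S1={west,lake}; S4={lower,outer,north}; S8={inner,park}).
Every remaining set overlaps one of these, and no 4 of the listed sets are pairwise disjoint, so 3 is the maximum.

3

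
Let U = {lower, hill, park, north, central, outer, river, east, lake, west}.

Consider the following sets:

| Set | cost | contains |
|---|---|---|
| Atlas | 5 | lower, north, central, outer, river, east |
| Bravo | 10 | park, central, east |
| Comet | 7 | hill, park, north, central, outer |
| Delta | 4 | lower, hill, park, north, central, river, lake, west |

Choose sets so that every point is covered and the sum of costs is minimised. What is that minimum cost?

9

Atlas, Delta together cover every point (Atlas ∪ Delta = {lower, hill, park, north, central, outer, river, east, lake, west}); total cost 5 + 4 = 9.
No covering selection has total cost below 9.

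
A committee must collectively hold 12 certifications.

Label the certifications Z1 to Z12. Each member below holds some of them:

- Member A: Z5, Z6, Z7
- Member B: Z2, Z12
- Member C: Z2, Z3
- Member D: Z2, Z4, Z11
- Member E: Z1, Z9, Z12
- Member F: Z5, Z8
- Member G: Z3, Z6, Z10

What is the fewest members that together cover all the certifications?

5

A and D and E and F and G together: A ∪ D ∪ E ∪ F ∪ G = {Z1, Z2, Z3, Z4, Z5, Z6, Z7, Z8, Z9, Z10, Z11, Z12} — every certification is covered.
Only F contains Z8, so F is forced; the remaining 10 certifications need at least 4 more members (each remaining member adds at most 3) — so at least 5 members are needed, and 5 is optimal.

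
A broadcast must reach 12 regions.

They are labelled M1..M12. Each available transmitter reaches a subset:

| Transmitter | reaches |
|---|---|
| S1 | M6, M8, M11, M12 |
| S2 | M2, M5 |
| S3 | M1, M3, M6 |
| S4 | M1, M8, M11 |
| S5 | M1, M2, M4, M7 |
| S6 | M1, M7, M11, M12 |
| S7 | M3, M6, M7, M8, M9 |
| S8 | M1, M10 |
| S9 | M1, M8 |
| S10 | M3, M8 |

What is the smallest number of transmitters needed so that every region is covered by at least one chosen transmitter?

Take {S1, S2, S5, S7, S8}. Their union is {M1, M2, M3, M4, M5, M6, M7, M8, M9, M10, M11, M12}, which is all 12 regions.
No 4 of the 10 transmitters cover everything (all 210 combinations miss at least one region), so 5 is optimal.

5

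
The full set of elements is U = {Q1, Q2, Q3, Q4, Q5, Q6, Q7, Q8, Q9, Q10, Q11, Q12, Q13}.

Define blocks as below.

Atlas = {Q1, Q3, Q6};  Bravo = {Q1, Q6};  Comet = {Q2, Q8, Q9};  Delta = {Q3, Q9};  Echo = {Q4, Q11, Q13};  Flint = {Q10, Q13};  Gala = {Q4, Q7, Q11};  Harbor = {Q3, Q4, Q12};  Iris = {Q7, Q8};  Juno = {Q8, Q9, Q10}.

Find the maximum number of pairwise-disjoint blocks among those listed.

4

Bravo, Comet, Flint, Harbor are pairwise disjoint (Bravo={Q1,Q6}; Comet={Q2,Q8,Q9}; Flint={Q10,Q13}; Harbor={Q3,Q4,Q12}).
Every remaining block overlaps one of these, and no 5 of the listed blocks are pairwise disjoint, so 4 is the maximum.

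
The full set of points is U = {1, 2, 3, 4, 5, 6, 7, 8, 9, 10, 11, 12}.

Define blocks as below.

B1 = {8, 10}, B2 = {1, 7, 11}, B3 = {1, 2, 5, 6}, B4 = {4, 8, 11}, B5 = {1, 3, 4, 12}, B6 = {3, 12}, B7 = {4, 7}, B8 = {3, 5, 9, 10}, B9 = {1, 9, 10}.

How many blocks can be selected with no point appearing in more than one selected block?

4

B1, B3, B6, B7 are pairwise disjoint (B1={8,10}; B3={1,2,5,6}; B6={3,12}; B7={4,7}).
Every remaining block overlaps one of these, and no 5 of the listed blocks are pairwise disjoint, so 4 is the maximum.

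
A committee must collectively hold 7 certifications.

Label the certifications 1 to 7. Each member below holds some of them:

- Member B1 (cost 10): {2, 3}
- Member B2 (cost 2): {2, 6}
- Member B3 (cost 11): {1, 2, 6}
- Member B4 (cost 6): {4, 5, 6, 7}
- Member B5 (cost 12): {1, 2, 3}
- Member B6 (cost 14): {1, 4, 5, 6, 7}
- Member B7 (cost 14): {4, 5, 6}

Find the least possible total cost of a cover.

18

B4, B5 together cover every certification (B4 ∪ B5 = {1, 2, 3, 4, 5, 6, 7}); total cost 6 + 12 = 18.
The greedy pick B2, B4, B5 costs 20; no covering selection beats 18.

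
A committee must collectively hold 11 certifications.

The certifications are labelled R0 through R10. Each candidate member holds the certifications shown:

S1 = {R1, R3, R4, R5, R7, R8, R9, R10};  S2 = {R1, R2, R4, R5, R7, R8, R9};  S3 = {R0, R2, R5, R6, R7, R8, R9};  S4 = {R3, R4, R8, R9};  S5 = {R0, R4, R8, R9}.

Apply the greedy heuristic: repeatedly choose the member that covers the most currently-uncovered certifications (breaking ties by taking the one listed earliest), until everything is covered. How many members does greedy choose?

Greedy: pick S1 (covers 8 new) → pick S3 (covers 3 new). Total picks: 2.

2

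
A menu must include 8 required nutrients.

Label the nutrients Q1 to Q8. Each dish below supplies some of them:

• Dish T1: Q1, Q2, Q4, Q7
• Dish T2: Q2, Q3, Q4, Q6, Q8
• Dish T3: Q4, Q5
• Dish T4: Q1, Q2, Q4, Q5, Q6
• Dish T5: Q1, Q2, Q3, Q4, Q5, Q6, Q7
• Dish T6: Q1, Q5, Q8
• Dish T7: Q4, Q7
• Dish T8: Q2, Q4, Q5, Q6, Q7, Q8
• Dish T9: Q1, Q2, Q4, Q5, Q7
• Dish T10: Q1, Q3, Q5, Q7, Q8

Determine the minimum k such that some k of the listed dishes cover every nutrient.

2

Take {T2, T5}. Their union is {Q1, Q2, Q3, Q4, Q5, Q6, Q7, Q8}, which is all 8 nutrients.
No single dish has all 8 nutrients (the largest, T5, has 7), so 2 is optimal.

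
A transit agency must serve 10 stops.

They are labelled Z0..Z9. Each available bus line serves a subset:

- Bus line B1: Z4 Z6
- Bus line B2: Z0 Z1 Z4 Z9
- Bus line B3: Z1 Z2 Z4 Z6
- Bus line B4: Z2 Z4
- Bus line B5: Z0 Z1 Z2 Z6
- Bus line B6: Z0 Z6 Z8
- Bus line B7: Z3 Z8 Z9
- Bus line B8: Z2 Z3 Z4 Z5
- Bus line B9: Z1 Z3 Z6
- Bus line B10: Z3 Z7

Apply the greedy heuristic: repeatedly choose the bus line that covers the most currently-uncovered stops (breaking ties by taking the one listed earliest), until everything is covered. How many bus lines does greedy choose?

Greedy: pick B2 (covers 4 new) → pick B8 (covers 3 new) → pick B6 (covers 2 new) → pick B10 (covers 1 new). Total picks: 4.

4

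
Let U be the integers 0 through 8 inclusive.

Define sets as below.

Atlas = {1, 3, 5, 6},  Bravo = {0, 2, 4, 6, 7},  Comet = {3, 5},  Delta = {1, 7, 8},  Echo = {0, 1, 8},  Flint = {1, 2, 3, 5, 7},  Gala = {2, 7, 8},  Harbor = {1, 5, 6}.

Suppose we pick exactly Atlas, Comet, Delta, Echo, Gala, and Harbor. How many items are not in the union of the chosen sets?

1

Union of Atlas, Comet, Delta, Echo, Gala, Harbor = {0, 1, 2, 3, 5, 6, 7, 8}.
Not covered: 4 — 1 item.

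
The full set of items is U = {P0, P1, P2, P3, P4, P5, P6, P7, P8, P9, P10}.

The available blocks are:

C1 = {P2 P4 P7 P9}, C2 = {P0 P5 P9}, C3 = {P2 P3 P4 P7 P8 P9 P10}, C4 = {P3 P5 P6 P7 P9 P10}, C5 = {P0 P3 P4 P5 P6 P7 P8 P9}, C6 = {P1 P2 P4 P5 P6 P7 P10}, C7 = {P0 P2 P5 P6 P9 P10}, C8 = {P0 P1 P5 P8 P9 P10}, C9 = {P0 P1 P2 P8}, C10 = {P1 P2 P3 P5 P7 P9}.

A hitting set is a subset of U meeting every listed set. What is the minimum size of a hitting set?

The 2 items {P1, P9} hit every block.
The blocks C4, C9 are pairwise disjoint, so any hitting set needs a separate item for each — at least 2. Hence 2 is optimal.

2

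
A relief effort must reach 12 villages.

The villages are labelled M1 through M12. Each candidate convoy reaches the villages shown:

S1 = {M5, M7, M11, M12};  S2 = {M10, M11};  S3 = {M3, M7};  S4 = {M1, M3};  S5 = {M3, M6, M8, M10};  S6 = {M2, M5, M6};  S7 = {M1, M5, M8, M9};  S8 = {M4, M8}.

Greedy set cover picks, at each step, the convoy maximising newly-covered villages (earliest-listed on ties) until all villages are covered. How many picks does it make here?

Greedy: pick S1 (covers 4 new) → pick S5 (covers 4 new) → pick S7 (covers 2 new) → pick S6 (covers 1 new) → pick S8 (covers 1 new). Total picks: 5.

5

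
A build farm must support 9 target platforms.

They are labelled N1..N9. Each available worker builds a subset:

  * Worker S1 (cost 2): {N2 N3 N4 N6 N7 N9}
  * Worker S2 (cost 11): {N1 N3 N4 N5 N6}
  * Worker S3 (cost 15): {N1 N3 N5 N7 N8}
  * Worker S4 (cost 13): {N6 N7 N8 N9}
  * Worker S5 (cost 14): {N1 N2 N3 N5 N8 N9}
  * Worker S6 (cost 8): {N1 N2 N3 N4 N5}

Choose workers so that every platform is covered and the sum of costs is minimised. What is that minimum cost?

16

S1, S5 together cover every platform (S1 ∪ S5 = {N1, N2, N3, N4, N5, N6, N7, N8, N9}); total cost 2 + 14 = 16.
The greedy pick S1, S6, S4 costs 23; no covering selection beats 16.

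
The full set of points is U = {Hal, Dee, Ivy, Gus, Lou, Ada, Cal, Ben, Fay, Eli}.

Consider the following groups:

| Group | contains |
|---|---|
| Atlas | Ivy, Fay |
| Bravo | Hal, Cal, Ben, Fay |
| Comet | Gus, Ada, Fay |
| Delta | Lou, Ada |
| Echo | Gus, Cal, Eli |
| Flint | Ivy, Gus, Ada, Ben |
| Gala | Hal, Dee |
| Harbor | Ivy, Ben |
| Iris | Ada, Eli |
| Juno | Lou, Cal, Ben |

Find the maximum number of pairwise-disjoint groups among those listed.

Delta, Echo, Gala, Harbor are pairwise disjoint (Delta={Lou,Ada}; Echo={Gus,Cal,Eli}; Gala={Hal,Dee}; Harbor={Ivy,Ben}).
Every remaining group overlaps one of these, and no 5 of the listed groups are pairwise disjoint, so 4 is the maximum.

4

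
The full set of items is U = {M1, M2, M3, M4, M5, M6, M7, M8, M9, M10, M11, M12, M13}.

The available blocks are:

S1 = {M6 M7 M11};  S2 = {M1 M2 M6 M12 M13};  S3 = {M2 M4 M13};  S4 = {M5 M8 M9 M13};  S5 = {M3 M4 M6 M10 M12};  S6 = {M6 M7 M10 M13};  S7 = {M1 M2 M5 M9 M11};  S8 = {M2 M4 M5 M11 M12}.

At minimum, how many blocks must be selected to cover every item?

Take {S1, S4, S5, S7}. Their union is {M1, M2, M3, M4, M5, M6, M7, M8, M9, M10, M11, M12, M13}, which is all 13 items.
No 3 of the 8 blocks cover everything (all 56 combinations miss at least one item), so 4 is optimal.

4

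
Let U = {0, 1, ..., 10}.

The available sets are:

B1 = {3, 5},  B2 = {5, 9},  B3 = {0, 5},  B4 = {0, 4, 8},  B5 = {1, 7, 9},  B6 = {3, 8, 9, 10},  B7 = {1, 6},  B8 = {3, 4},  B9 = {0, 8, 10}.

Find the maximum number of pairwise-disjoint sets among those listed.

B2, B7, B8, B9 are pairwise disjoint (B2={5,9}; B7={1,6}; B8={3,4}; B9={0,8,10}).
Every remaining set overlaps one of these, and no 5 of the listed sets are pairwise disjoint, so 4 is the maximum.

4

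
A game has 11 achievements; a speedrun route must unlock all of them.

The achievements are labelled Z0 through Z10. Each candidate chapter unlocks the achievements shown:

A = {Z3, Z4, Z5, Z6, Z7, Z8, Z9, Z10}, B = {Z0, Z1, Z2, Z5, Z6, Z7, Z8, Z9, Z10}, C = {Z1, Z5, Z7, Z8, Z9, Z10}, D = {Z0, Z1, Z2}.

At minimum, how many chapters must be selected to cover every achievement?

Take {A, B}. Their union is {Z0, Z1, Z2, Z3, Z4, Z5, Z6, Z7, Z8, Z9, Z10}, which is all 11 achievements.
No single chapter has all 11 achievements (the largest, B, has 9), so 2 is optimal.

2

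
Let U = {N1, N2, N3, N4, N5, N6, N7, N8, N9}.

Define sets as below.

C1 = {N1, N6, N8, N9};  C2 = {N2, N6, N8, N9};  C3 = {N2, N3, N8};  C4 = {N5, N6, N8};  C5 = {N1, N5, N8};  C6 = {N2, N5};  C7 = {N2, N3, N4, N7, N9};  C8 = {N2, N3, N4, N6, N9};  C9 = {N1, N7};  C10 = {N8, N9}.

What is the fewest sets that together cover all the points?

C5, C7, and C8 cover everything between them: the union {N1, N2, N3, N4, N5, N6, N7, N8, N9} is all of U.
No 2 of the 10 sets cover everything (all 45 combinations miss at least one point), so 3 is optimal.

3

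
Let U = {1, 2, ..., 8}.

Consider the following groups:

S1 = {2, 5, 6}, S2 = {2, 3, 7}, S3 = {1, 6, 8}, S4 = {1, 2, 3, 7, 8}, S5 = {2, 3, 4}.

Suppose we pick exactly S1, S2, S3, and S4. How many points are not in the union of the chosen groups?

Union of S1, S2, S3, S4 = {1, 2, 3, 5, 6, 7, 8}.
Not covered: 4 — 1 point.

1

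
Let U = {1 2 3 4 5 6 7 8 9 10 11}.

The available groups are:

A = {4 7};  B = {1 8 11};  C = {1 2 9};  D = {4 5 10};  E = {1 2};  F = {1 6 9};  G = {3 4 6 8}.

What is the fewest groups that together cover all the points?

A and B and C and D and G together: A ∪ B ∪ C ∪ D ∪ G = {1, 2, 3, 4, 5, 6, 7, 8, 9, 10, 11} — every point is covered.
No 4 of the 7 groups cover everything (all 35 combinations miss at least one point), so 5 is optimal.

5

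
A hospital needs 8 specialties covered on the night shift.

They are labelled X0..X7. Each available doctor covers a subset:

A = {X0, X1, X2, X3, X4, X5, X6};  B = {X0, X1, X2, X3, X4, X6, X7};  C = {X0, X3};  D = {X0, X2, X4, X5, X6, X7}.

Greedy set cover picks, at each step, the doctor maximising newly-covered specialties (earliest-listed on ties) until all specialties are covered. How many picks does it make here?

2

Greedy: pick A (covers 7 new) → pick B (covers 1 new). Total picks: 2.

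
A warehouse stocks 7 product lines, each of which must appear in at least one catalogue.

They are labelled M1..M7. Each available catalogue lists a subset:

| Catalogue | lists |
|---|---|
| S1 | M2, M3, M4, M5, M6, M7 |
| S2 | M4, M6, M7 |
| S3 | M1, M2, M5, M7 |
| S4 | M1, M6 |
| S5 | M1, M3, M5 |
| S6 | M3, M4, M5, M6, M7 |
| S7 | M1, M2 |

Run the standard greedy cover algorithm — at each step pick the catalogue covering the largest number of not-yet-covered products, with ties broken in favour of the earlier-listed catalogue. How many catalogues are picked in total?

2

Greedy: pick S1 (covers 6 new) → pick S3 (covers 1 new). Total picks: 2.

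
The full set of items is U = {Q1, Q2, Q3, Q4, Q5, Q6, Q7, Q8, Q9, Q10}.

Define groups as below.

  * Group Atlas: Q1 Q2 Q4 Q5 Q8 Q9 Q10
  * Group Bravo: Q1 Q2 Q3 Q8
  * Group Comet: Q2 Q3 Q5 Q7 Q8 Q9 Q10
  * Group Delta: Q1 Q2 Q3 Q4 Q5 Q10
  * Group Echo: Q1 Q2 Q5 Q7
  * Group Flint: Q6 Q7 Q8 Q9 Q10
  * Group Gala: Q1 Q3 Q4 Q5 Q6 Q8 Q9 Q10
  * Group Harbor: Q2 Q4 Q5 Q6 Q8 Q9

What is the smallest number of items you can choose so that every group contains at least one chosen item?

H = {Q2, Q10} meets every group (each contains at least one member of H), and |H| = 2.
No single item lies in every group, so at least 2 are needed and 2 is optimal.

2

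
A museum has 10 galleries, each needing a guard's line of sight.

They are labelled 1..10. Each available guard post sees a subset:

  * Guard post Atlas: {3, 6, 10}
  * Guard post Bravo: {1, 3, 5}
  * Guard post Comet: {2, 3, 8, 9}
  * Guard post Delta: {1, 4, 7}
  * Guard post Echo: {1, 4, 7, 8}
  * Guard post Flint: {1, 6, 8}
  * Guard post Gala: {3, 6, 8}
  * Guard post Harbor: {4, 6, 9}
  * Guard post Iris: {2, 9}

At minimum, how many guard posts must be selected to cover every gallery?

4

Take {Atlas, Bravo, Echo, Iris}. Their union is {1, 2, 3, 4, 5, 6, 7, 8, 9, 10}, which is all 10 galleries.
Only Bravo contains 5, so Bravo is forced; the remaining 7 galleries need at least 3 more guard posts (each remaining guard post adds at most 3) — so at least 4 guard posts are needed, and 4 is optimal.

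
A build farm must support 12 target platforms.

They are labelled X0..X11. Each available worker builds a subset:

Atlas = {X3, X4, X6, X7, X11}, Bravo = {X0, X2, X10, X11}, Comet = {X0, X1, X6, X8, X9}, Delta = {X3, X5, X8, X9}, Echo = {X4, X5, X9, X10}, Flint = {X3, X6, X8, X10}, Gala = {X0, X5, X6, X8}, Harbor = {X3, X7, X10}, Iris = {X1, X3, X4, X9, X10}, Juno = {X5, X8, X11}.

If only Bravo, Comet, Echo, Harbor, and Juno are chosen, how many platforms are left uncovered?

0

Union of Bravo, Comet, Echo, Harbor, Juno = {X0, X1, X2, X3, X4, X5, X6, X7, X8, X9, X10, X11} — that's every platform, so 0 are uncovered.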